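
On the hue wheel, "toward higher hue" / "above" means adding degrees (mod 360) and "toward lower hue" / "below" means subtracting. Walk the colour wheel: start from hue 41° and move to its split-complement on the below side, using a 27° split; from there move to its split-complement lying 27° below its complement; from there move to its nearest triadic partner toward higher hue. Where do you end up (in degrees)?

107°

split-comp 27° ↓ +153°: 41 + 153 = 194°
split-comp 27° ↓ +153°: 194 + 153 = 347°
triadic ↑ +120°: 347 + 120 = 467 → 467 − 360 = 107°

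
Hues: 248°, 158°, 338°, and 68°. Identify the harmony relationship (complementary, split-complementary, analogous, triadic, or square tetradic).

square tetradic

Sort the hues: 68°, 158°, 248°, 338°.
Successive gaps around the wheel: 90°, 90°, 90°, 90°.
Four hues every 90° form a square tetradic scheme.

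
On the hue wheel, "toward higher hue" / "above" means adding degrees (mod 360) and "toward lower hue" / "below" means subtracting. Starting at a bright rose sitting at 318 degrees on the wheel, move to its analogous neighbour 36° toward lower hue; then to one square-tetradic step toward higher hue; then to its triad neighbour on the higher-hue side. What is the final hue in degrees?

analog 36° ↓ −36°: 318 − 36 = 282°
square ↑ +90°: 282 + 90 = 372 → 372 − 360 = 12°
triadic ↑ +120°: 12 + 120 = 132°

132°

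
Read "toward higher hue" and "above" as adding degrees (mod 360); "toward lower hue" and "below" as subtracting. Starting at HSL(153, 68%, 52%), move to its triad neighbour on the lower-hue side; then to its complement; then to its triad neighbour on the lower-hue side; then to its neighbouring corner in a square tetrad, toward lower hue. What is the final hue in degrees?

153 − 120 = 33°   (triadic ↓)
33 + 180 = 213°   (complement)
213 − 120 = 93°   (triadic ↓)
93 − 90 = 3°   (square ↓)

3°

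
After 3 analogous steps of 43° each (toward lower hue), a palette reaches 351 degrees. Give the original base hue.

3 steps of 43° (toward lower hue) give a net shift of −129°.
Start = end − shift: 351 + 129 = 480 → 480 − 360 = 120°

120°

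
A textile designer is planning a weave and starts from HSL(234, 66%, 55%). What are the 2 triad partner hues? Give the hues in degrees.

A triad places three hues 120° apart.
234 + 120 = 354°
234 + 240 = 474 → 474 − 360 = 114°

354° and 114°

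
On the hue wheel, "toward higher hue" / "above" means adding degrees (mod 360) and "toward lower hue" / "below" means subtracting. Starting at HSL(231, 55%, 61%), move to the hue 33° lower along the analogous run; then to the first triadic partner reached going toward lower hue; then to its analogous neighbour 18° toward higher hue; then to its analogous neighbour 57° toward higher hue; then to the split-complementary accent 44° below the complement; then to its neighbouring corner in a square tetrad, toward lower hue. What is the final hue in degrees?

199°

231 − 33 = 198°   (analog 33° ↓)
198 − 120 = 78°   (triadic ↓)
78 + 18 = 96°   (analog 18° ↑)
96 + 57 = 153°   (analog 57° ↑)
153 + 136 = 289°   (split-comp 44° ↓)
289 − 90 = 199°   (square ↓)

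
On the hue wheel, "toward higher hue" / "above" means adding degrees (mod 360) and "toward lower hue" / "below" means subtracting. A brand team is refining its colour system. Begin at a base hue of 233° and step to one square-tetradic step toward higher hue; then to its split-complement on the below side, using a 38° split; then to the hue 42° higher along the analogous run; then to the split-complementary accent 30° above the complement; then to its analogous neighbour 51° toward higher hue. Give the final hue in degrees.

+90° (square ↑): 233 + 90 = 323°
+142° (split-comp 38° ↓): 323 + 142 = 465 → 465 − 360 = 105°
+42° (analog 42° ↑): 105 + 42 = 147°
+210° (split-comp 30° ↑): 147 + 210 = 357°
+51° (analog 51° ↑): 357 + 51 = 408 → 408 − 360 = 48°

48°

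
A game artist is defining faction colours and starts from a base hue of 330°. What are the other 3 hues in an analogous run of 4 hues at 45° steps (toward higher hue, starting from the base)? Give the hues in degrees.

15°, 60°, 105°

Analogous hues sit every 45° along the wheel.
330 + 45 = 375 → 375 − 360 = 15°
330 + 90 = 420 → 420 − 360 = 60°
330 + 135 = 465 → 465 − 360 = 105°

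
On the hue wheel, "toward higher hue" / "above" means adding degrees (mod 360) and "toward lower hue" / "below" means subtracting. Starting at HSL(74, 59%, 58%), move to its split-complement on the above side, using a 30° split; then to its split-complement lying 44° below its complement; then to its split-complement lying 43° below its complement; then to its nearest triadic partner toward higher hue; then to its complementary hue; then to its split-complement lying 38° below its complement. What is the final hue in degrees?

279°

+210° (split-comp 30° ↑): 74 + 210 = 284°
+136° (split-comp 44° ↓): 284 + 136 = 420 → 420 − 360 = 60°
+137° (split-comp 43° ↓): 60 + 137 = 197°
+120° (triadic ↑): 197 + 120 = 317°
+180° (complement): 317 + 180 = 497 → 497 − 360 = 137°
+142° (split-comp 38° ↓): 137 + 142 = 279°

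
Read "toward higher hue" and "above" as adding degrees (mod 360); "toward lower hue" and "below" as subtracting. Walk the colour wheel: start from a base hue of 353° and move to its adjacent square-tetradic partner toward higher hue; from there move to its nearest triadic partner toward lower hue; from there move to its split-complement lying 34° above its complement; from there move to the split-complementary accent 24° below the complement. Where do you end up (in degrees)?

square ↑ +90°: 353 + 90 = 443 → 443 − 360 = 83°
triadic ↓ −120°: 83 − 120 = -37 → -37 + 360 = 323°
split-comp 34° ↑ +214°: 323 + 214 = 537 → 537 − 360 = 177°
split-comp 24° ↓ +156°: 177 + 156 = 333°

333°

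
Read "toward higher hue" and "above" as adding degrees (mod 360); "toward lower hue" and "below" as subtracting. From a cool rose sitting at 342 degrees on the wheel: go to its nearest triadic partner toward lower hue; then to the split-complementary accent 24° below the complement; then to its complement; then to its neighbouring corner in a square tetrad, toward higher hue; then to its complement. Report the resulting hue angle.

triadic ↓ −120°: 342 − 120 = 222°
split-comp 24° ↓ +156°: 222 + 156 = 378 → 378 − 360 = 18°
complement +180°: 18 + 180 = 198°
square ↑ +90°: 198 + 90 = 288°
complement +180°: 288 + 180 = 468 → 468 − 360 = 108°

108°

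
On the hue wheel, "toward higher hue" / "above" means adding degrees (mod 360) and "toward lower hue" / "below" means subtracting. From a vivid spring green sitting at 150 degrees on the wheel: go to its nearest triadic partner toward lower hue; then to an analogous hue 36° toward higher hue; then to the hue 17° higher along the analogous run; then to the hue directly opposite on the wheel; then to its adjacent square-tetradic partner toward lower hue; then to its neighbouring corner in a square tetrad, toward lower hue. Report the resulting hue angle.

83°

−120° (triadic ↓): 150 − 120 = 30°
+36° (analog 36° ↑): 30 + 36 = 66°
+17° (analog 17° ↑): 66 + 17 = 83°
+180° (complement): 83 + 180 = 263°
−90° (square ↓): 263 − 90 = 173°
−90° (square ↓): 173 − 90 = 83°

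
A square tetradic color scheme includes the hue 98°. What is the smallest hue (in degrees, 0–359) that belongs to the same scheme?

A square tetradic scheme places four hues every 90°.
The full set through 98° is {8°, 98°, 188°, 278°}.

8°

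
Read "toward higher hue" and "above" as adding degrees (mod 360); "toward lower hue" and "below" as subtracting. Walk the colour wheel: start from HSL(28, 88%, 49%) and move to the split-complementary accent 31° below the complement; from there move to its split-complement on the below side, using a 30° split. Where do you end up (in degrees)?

28 + 149 = 177°   (split-comp 31° ↓)
177 + 150 = 327°   (split-comp 30° ↓)

327°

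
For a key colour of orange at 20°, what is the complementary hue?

200°

The complement sits 180° across the wheel.
20 + 180 = 200°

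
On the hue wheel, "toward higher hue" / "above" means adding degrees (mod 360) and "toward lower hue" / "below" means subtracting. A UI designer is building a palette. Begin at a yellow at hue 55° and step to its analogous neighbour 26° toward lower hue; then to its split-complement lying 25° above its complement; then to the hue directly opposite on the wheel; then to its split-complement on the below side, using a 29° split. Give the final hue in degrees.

−26° (analog 26° ↓): 55 − 26 = 29°
+205° (split-comp 25° ↑): 29 + 205 = 234°
+180° (complement): 234 + 180 = 414 → 414 − 360 = 54°
+151° (split-comp 29° ↓): 54 + 151 = 205°

205°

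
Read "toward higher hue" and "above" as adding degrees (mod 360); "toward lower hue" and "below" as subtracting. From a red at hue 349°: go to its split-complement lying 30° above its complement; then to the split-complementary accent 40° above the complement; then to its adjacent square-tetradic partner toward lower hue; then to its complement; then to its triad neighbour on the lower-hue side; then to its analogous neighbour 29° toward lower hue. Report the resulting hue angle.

0°

split-comp 30° ↑ +210°: 349 + 210 = 559 → 559 − 360 = 199°
split-comp 40° ↑ +220°: 199 + 220 = 419 → 419 − 360 = 59°
square ↓ −90°: 59 − 90 = -31 → -31 + 360 = 329°
complement +180°: 329 + 180 = 509 → 509 − 360 = 149°
triadic ↓ −120°: 149 − 120 = 29°
analog 29° ↓ −29°: 29 − 29 = 0°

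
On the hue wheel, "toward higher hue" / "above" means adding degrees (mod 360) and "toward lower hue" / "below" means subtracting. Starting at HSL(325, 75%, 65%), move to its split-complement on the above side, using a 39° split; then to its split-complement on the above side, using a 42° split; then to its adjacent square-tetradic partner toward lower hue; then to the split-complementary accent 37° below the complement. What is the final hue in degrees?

+219° (split-comp 39° ↑): 325 + 219 = 544 → 544 − 360 = 184°
+222° (split-comp 42° ↑): 184 + 222 = 406 → 406 − 360 = 46°
−90° (square ↓): 46 − 90 = -44 → -44 + 360 = 316°
+143° (split-comp 37° ↓): 316 + 143 = 459 → 459 − 360 = 99°

99°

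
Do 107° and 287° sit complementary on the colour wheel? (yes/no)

yes

Angular distance: |107 − 287| = 180 = 180°.
Complementary requires 180°.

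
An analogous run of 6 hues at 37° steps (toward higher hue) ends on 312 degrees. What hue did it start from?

5 steps of 37° (toward higher hue) give a net shift of +185°.
Start = end − shift: 312 − 185 = 127°

127°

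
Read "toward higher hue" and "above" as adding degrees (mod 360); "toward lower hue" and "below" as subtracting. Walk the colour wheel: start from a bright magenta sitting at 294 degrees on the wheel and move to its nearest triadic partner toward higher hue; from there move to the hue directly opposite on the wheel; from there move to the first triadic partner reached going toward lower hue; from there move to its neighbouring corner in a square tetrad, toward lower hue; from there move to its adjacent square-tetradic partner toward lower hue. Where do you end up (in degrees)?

294°

294 + 120 = 414 → 414 − 360 = 54°   (triadic ↑)
54 + 180 = 234°   (complement)
234 − 120 = 114°   (triadic ↓)
114 − 90 = 24°   (square ↓)
24 − 90 = -66 → -66 + 360 = 294°   (square ↓)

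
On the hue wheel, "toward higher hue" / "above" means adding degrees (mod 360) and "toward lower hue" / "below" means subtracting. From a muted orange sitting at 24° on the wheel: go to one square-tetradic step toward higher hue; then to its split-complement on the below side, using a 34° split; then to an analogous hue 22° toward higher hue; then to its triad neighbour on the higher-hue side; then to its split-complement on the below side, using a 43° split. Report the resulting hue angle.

179°

+90° (square ↑): 24 + 90 = 114°
+146° (split-comp 34° ↓): 114 + 146 = 260°
+22° (analog 22° ↑): 260 + 22 = 282°
+120° (triadic ↑): 282 + 120 = 402 → 402 − 360 = 42°
+137° (split-comp 43° ↓): 42 + 137 = 179°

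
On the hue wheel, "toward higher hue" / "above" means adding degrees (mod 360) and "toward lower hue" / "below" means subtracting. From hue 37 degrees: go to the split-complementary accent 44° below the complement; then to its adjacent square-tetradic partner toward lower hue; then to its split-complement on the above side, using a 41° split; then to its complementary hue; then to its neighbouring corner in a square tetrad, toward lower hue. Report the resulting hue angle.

34°

split-comp 44° ↓ +136°: 37 + 136 = 173°
square ↓ −90°: 173 − 90 = 83°
split-comp 41° ↑ +221°: 83 + 221 = 304°
complement +180°: 304 + 180 = 484 → 484 − 360 = 124°
square ↓ −90°: 124 − 90 = 34°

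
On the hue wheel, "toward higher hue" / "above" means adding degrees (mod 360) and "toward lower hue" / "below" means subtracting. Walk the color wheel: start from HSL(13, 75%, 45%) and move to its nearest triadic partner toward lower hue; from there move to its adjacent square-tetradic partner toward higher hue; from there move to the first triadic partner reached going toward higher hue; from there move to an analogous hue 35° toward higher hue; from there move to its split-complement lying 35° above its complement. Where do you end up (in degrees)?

353°

−120° (triadic ↓): 13 − 120 = -107 → -107 + 360 = 253°
+90° (square ↑): 253 + 90 = 343°
+120° (triadic ↑): 343 + 120 = 463 → 463 − 360 = 103°
+35° (analog 35° ↑): 103 + 35 = 138°
+215° (split-comp 35° ↑): 138 + 215 = 353°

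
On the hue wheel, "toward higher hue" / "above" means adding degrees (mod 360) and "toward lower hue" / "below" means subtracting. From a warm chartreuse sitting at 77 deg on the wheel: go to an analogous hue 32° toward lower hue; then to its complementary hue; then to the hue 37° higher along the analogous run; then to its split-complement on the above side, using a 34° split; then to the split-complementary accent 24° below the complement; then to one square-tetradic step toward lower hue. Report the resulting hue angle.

182°

−32° (analog 32° ↓): 77 − 32 = 45°
+180° (complement): 45 + 180 = 225°
+37° (analog 37° ↑): 225 + 37 = 262°
+214° (split-comp 34° ↑): 262 + 214 = 476 → 476 − 360 = 116°
+156° (split-comp 24° ↓): 116 + 156 = 272°
−90° (square ↓): 272 − 90 = 182°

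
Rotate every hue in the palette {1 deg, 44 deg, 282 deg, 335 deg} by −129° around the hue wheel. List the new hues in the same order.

232°, 275°, 153°, 206°

1 − 129 = -128 → -128 + 360 = 232°
44 − 129 = -85 → -85 + 360 = 275°
282 − 129 = 153°
335 − 129 = 206°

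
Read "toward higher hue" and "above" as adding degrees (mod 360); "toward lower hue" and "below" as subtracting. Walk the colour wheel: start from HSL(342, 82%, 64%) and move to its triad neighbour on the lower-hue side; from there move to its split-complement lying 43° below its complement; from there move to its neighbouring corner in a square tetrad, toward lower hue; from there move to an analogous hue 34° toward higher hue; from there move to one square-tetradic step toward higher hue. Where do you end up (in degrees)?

33°

triadic ↓ −120°: 342 − 120 = 222°
split-comp 43° ↓ +137°: 222 + 137 = 359°
square ↓ −90°: 359 − 90 = 269°
analog 34° ↑ +34°: 269 + 34 = 303°
square ↑ +90°: 303 + 90 = 393 → 393 − 360 = 33°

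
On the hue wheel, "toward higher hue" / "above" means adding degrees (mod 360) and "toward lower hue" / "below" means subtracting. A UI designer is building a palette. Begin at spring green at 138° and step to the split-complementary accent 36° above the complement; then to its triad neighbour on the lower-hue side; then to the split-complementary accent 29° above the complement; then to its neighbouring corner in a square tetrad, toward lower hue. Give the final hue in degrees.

353°

+216° (split-comp 36° ↑): 138 + 216 = 354°
−120° (triadic ↓): 354 − 120 = 234°
+209° (split-comp 29° ↑): 234 + 209 = 443 → 443 − 360 = 83°
−90° (square ↓): 83 − 90 = -7 → -7 + 360 = 353°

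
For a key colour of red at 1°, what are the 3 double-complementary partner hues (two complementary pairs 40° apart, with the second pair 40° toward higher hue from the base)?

A rectangular tetradic uses two complementary pairs 40° apart: offsets 0°, 40°, 180°, 220°.
1 + 40 = 41°
1 + 180 = 181°
1 + 220 = 221°

41°, 181°, and 221°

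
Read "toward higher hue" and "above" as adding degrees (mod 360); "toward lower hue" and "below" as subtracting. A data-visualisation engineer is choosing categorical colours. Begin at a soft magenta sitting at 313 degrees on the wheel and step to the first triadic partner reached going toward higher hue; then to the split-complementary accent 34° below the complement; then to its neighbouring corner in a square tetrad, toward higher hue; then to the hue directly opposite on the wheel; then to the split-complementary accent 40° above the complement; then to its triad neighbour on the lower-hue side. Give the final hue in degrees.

229°

triadic ↑ +120°: 313 + 120 = 433 → 433 − 360 = 73°
split-comp 34° ↓ +146°: 73 + 146 = 219°
square ↑ +90°: 219 + 90 = 309°
complement +180°: 309 + 180 = 489 → 489 − 360 = 129°
split-comp 40° ↑ +220°: 129 + 220 = 349°
triadic ↓ −120°: 349 − 120 = 229°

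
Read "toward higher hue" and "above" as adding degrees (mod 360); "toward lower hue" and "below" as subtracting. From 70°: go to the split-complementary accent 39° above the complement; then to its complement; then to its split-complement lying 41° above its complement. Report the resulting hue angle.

+219° (split-comp 39° ↑): 70 + 219 = 289°
+180° (complement): 289 + 180 = 469 → 469 − 360 = 109°
+221° (split-comp 41° ↑): 109 + 221 = 330°

330°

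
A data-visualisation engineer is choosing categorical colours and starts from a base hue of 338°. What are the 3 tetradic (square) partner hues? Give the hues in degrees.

68°, 158°, 248°

A square tetradic scheme places four hues every 90°.
338 + 90 = 428 → 428 − 360 = 68°
338 + 180 = 518 → 518 − 360 = 158°
338 + 270 = 608 → 608 − 360 = 248°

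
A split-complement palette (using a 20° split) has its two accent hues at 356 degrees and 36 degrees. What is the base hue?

196°

The accents sit 20° either side of the complement, so the complement is their short-arc midpoint on the wheel.
Short-arc midpoint of 356° and 36°: 16°.
Base is 180° from the complement: 16 − 180 = -164 → -164 + 360 = 196°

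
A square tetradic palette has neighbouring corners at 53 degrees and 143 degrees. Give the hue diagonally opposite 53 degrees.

233°

A square tetradic scheme places four hues 90° apart; opposite corners are 180° apart.
53 + 180 = 233°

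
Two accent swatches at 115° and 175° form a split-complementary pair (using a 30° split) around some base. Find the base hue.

325°

The accents sit 30° either side of the complement, so the complement is their short-arc midpoint on the wheel.
Short-arc midpoint of 115° and 175°: 145°.
Base is 180° from the complement: 145 − 180 = -35 → -35 + 360 = 325°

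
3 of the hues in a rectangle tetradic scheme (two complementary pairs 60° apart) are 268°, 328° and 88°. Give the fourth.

A rectangular tetradic uses two complementary pairs 60° apart: offsets 0°, 60°, 180°, 240°.
Among {88°, 268°, 328°}, 88° and 268° are a 180° pair.
The remaining hue 328° needs its own complement: 328 + 180 = 508 → 508 − 360 = 148°

148°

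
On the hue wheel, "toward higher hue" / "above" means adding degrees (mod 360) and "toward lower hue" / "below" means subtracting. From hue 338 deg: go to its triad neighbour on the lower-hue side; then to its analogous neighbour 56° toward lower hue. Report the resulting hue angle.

338 − 120 = 218°   (triadic ↓)
218 − 56 = 162°   (analog 56° ↓)

162°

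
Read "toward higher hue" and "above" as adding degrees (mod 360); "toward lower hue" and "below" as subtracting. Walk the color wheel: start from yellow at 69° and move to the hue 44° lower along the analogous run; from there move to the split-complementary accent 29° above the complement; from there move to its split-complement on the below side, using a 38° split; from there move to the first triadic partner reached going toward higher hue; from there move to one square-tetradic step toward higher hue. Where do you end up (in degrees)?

226°

69 − 44 = 25°   (analog 44° ↓)
25 + 209 = 234°   (split-comp 29° ↑)
234 + 142 = 376 → 376 − 360 = 16°   (split-comp 38° ↓)
16 + 120 = 136°   (triadic ↑)
136 + 90 = 226°   (square ↑)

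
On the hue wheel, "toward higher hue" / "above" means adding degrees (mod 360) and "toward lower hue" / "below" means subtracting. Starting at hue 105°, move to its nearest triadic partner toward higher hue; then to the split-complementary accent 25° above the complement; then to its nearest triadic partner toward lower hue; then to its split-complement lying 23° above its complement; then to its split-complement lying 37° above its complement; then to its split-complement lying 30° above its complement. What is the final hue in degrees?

220°

+120° (triadic ↑): 105 + 120 = 225°
+205° (split-comp 25° ↑): 225 + 205 = 430 → 430 − 360 = 70°
−120° (triadic ↓): 70 − 120 = -50 → -50 + 360 = 310°
+203° (split-comp 23° ↑): 310 + 203 = 513 → 513 − 360 = 153°
+217° (split-comp 37° ↑): 153 + 217 = 370 → 370 − 360 = 10°
+210° (split-comp 30° ↑): 10 + 210 = 220°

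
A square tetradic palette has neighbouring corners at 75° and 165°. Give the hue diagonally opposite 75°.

255°

A square tetradic scheme places four hues 90° apart; opposite corners are 180° apart.
75 + 180 = 255°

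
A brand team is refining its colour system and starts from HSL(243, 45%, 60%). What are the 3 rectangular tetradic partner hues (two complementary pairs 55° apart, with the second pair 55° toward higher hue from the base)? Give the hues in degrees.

298°, 63° and 118°

A rectangular tetradic uses two complementary pairs 55° apart: offsets 0°, 55°, 180°, 235°.
243 + 55 = 298°
243 + 180 = 423 → 423 − 360 = 63°
243 + 235 = 478 → 478 − 360 = 118°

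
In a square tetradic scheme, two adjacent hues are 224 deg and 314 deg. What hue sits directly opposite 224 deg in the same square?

A square tetradic scheme places four hues 90° apart; opposite corners are 180° apart.
224 + 180 = 404 → 404 − 360 = 44°

44°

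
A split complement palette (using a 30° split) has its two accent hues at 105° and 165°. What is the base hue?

The accents sit 30° either side of the complement, so the complement is their short-arc midpoint on the wheel.
Short-arc midpoint of 105° and 165°: 135°.
Base is 180° from the complement: 135 − 180 = -45 → -45 + 360 = 315°

315°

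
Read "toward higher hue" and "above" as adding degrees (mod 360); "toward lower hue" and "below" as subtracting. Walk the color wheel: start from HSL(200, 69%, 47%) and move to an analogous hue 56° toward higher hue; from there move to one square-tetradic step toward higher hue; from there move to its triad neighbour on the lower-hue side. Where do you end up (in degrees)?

analog 56° ↑ +56°: 200 + 56 = 256°
square ↑ +90°: 256 + 90 = 346°
triadic ↓ −120°: 346 − 120 = 226°

226°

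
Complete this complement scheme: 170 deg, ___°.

350°

The complement sits 180° across the wheel.
The full set through 170° is {170°, 350°}.
Given {170°}, the missing hue is 350°.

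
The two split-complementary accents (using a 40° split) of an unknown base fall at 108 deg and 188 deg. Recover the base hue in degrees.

328°

The accents sit 40° either side of the complement, so the complement is their short-arc midpoint on the wheel.
Short-arc midpoint of 108° and 188°: 148°.
Base is 180° from the complement: 148 − 180 = -32 → -32 + 360 = 328°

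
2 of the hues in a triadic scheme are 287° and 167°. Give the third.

47°

A triad places three hues 120° apart.
The full set through 167° is {47°, 167°, 287°}.
Given {167°, 287°}, the missing hue is 47°.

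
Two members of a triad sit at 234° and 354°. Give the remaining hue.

A triad spaces three hues 120° apart.
The full set is {114°, 234°, 354°}.

114°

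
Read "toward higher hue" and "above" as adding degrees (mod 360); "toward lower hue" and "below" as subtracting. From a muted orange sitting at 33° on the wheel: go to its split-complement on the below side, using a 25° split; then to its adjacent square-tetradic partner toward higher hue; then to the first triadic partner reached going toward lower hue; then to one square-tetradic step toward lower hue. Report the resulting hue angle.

68°

+155° (split-comp 25° ↓): 33 + 155 = 188°
+90° (square ↑): 188 + 90 = 278°
−120° (triadic ↓): 278 − 120 = 158°
−90° (square ↓): 158 − 90 = 68°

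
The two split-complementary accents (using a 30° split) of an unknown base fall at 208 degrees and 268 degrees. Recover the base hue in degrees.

The accents sit 30° either side of the complement, so the complement is their short-arc midpoint on the wheel.
Short-arc midpoint of 208° and 268°: 238°.
Base is 180° from the complement: 238 − 180 = 58°

58°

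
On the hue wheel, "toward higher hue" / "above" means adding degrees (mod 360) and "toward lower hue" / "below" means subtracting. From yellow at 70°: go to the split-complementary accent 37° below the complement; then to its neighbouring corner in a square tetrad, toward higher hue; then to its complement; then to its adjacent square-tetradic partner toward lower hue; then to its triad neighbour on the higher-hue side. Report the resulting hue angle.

+143° (split-comp 37° ↓): 70 + 143 = 213°
+90° (square ↑): 213 + 90 = 303°
+180° (complement): 303 + 180 = 483 → 483 − 360 = 123°
−90° (square ↓): 123 − 90 = 33°
+120° (triadic ↑): 33 + 120 = 153°

153°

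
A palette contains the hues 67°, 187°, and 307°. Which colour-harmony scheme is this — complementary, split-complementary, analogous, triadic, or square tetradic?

triadic

Sort the hues: 67°, 187°, 307°.
Successive gaps around the wheel: 120°, 120°, 120°.
Three hues equally spaced 120° apart form a triad.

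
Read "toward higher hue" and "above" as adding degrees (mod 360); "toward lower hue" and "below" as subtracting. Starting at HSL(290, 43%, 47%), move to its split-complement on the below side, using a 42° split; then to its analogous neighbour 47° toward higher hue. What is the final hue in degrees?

115°

+138° (split-comp 42° ↓): 290 + 138 = 428 → 428 − 360 = 68°
+47° (analog 47° ↑): 68 + 47 = 115°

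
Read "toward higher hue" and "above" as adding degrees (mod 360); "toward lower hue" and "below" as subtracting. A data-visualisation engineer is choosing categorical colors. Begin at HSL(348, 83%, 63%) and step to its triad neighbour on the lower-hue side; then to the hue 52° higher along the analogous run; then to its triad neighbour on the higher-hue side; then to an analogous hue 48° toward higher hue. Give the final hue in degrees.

triadic ↓ −120°: 348 − 120 = 228°
analog 52° ↑ +52°: 228 + 52 = 280°
triadic ↑ +120°: 280 + 120 = 400 → 400 − 360 = 40°
analog 48° ↑ +48°: 40 + 48 = 88°

88°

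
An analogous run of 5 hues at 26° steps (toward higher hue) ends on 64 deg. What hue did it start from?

4 steps of 26° (toward higher hue) give a net shift of +104°.
Start = end − shift: 64 − 104 = -40 → -40 + 360 = 320°

320°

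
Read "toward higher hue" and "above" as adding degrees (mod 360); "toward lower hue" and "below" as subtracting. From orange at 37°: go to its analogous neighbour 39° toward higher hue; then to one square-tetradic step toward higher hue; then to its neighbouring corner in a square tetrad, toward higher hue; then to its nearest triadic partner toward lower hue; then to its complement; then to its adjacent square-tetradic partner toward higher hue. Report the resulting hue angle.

46°

+39° (analog 39° ↑): 37 + 39 = 76°
+90° (square ↑): 76 + 90 = 166°
+90° (square ↑): 166 + 90 = 256°
−120° (triadic ↓): 256 − 120 = 136°
+180° (complement): 136 + 180 = 316°
+90° (square ↑): 316 + 90 = 406 → 406 − 360 = 46°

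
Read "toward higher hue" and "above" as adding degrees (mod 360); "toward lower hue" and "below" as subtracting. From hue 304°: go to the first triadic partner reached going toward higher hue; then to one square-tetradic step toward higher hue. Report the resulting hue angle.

154°

304 + 120 = 424 → 424 − 360 = 64°   (triadic ↑)
64 + 90 = 154°   (square ↑)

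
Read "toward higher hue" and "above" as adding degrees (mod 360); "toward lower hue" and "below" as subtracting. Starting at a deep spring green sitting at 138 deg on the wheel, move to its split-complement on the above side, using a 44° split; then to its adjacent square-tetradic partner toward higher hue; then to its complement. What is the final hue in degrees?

272°

+224° (split-comp 44° ↑): 138 + 224 = 362 → 362 − 360 = 2°
+90° (square ↑): 2 + 90 = 92°
+180° (complement): 92 + 180 = 272°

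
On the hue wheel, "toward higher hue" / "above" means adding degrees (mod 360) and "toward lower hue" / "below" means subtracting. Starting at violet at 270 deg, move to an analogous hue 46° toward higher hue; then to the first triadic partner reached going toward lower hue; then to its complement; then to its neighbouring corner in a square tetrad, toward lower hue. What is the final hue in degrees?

270 + 46 = 316°   (analog 46° ↑)
316 − 120 = 196°   (triadic ↓)
196 + 180 = 376 → 376 − 360 = 16°   (complement)
16 − 90 = -74 → -74 + 360 = 286°   (square ↓)

286°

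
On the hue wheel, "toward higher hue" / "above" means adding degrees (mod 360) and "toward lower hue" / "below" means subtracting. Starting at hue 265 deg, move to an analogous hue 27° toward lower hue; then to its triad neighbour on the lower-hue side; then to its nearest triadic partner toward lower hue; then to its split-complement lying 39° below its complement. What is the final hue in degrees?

analog 27° ↓ −27°: 265 − 27 = 238°
triadic ↓ −120°: 238 − 120 = 118°
triadic ↓ −120°: 118 − 120 = -2 → -2 + 360 = 358°
split-comp 39° ↓ +141°: 358 + 141 = 499 → 499 − 360 = 139°

139°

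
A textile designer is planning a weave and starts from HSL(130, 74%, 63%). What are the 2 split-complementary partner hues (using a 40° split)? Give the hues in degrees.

270° and 350°

Split-complementary hues sit 40° either side of the complement.
Complement of 130°: 130 + 180 = 310°
310 − 40 = 270°
310 + 40 = 350°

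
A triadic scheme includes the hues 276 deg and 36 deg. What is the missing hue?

A triad places three hues 120° apart.
The full set through 36° is {36°, 156°, 276°}.
Given {36°, 276°}, the missing hue is 156°.

156°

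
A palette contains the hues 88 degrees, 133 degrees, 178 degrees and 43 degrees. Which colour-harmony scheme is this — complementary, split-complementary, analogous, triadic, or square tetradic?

analogous

Sort the hues: 43°, 88°, 133°, 178°.
Successive gaps around the wheel: 45°, 45°, 45°, 225°.
A run of hues at equal small steps (45°) with one large closing gap is an analogous group.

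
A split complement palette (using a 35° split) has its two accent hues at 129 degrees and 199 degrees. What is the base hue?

344°

The accents sit 35° either side of the complement, so the complement is their short-arc midpoint on the wheel.
Short-arc midpoint of 129° and 199°: 164°.
Base is 180° from the complement: 164 − 180 = -16 → -16 + 360 = 344°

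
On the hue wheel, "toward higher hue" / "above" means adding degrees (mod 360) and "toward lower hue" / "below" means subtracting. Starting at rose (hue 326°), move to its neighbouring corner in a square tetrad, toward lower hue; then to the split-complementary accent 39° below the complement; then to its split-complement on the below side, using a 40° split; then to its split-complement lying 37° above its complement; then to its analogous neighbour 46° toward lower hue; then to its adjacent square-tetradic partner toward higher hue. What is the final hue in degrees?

−90° (square ↓): 326 − 90 = 236°
+141° (split-comp 39° ↓): 236 + 141 = 377 → 377 − 360 = 17°
+140° (split-comp 40° ↓): 17 + 140 = 157°
+217° (split-comp 37° ↑): 157 + 217 = 374 → 374 − 360 = 14°
−46° (analog 46° ↓): 14 − 46 = -32 → -32 + 360 = 328°
+90° (square ↑): 328 + 90 = 418 → 418 − 360 = 58°

58°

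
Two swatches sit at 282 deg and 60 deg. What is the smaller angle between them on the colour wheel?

138°

|282 − 60| = 222.
The shorter arc is 360 − 222 = 138°.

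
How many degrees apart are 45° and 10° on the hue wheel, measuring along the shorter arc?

|45 − 10| = 35.
35 ≤ 180, so the shorter arc is 35°.

35°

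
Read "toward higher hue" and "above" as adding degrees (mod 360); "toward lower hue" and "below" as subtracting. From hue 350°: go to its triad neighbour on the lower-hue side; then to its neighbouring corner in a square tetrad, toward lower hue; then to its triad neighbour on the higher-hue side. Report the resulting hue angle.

triadic ↓ −120°: 350 − 120 = 230°
square ↓ −90°: 230 − 90 = 140°
triadic ↑ +120°: 140 + 120 = 260°

260°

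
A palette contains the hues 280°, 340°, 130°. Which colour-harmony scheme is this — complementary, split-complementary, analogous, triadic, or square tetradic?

Sort the hues: 130°, 280°, 340°.
Successive gaps around the wheel: 150°, 60°, 150°.
Two 150° gaps and one 60° gap — a base hue opposite a pair of accents 30° either side of its complement — is the split-complementary pattern.

split-complementary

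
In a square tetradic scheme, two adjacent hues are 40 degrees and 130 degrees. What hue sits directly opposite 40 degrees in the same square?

A square tetradic scheme places four hues 90° apart; opposite corners are 180° apart.
40 + 180 = 220°

220°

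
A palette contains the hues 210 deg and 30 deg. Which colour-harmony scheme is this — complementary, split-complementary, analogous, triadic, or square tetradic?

Sort the hues: 30°, 210°.
Successive gaps around the wheel: 180°, 180°.
Two hues 180° apart are complementary.

complementary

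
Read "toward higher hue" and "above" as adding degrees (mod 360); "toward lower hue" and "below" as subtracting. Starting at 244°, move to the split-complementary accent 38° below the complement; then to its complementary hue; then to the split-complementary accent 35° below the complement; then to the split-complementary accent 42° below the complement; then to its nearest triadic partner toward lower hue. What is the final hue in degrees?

244 + 142 = 386 → 386 − 360 = 26°   (split-comp 38° ↓)
26 + 180 = 206°   (complement)
206 + 145 = 351°   (split-comp 35° ↓)
351 + 138 = 489 → 489 − 360 = 129°   (split-comp 42° ↓)
129 − 120 = 9°   (triadic ↓)

9°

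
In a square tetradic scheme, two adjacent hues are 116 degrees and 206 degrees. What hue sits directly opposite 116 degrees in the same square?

A square tetradic scheme places four hues 90° apart; opposite corners are 180° apart.
116 + 180 = 296°

296°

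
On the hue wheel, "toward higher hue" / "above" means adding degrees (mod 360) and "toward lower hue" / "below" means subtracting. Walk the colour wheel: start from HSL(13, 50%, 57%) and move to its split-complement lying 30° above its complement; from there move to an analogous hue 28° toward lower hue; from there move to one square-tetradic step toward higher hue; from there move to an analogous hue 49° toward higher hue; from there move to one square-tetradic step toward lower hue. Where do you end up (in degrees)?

244°

+210° (split-comp 30° ↑): 13 + 210 = 223°
−28° (analog 28° ↓): 223 − 28 = 195°
+90° (square ↑): 195 + 90 = 285°
+49° (analog 49° ↑): 285 + 49 = 334°
−90° (square ↓): 334 − 90 = 244°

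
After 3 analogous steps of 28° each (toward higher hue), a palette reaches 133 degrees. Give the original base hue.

49°

3 steps of 28° (toward higher hue) give a net shift of +84°.
Start = end − shift: 133 − 84 = 49°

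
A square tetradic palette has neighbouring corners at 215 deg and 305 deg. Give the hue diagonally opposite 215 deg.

A square tetradic scheme places four hues 90° apart; opposite corners are 180° apart.
215 + 180 = 395 → 395 − 360 = 35°

35°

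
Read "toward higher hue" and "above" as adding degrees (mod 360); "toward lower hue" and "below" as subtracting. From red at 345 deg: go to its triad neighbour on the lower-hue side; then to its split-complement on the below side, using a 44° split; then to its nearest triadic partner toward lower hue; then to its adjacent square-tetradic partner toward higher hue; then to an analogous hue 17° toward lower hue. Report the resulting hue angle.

314°

345 − 120 = 225°   (triadic ↓)
225 + 136 = 361 → 361 − 360 = 1°   (split-comp 44° ↓)
1 − 120 = -119 → -119 + 360 = 241°   (triadic ↓)
241 + 90 = 331°   (square ↑)
331 − 17 = 314°   (analog 17° ↓)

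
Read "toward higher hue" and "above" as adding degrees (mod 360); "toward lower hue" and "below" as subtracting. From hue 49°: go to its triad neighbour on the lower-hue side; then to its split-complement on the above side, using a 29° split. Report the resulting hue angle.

49 − 120 = -71 → -71 + 360 = 289°   (triadic ↓)
289 + 209 = 498 → 498 − 360 = 138°   (split-comp 29° ↑)

138°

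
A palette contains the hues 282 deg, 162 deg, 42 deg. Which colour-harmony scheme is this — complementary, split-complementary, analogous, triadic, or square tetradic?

Sort the hues: 42°, 162°, 282°.
Successive gaps around the wheel: 120°, 120°, 120°.
Three hues equally spaced 120° apart form a triad.

triadic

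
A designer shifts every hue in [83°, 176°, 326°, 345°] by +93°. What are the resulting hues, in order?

176°, 269°, 59°, 78°

83 + 93 = 176°
176 + 93 = 269°
326 + 93 = 419 → 419 − 360 = 59°
345 + 93 = 438 → 438 − 360 = 78°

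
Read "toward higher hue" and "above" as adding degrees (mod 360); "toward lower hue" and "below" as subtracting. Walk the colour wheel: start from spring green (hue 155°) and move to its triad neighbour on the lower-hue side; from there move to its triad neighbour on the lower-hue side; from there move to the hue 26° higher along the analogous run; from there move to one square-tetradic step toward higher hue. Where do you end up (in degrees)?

31°

triadic ↓ −120°: 155 − 120 = 35°
triadic ↓ −120°: 35 − 120 = -85 → -85 + 360 = 275°
analog 26° ↑ +26°: 275 + 26 = 301°
square ↑ +90°: 301 + 90 = 391 → 391 − 360 = 31°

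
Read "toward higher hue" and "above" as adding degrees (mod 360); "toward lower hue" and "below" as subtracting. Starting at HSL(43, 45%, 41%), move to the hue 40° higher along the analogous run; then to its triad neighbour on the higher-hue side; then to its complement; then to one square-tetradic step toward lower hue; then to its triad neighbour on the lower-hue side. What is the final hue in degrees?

173°

+40° (analog 40° ↑): 43 + 40 = 83°
+120° (triadic ↑): 83 + 120 = 203°
+180° (complement): 203 + 180 = 383 → 383 − 360 = 23°
−90° (square ↓): 23 − 90 = -67 → -67 + 360 = 293°
−120° (triadic ↓): 293 − 120 = 173°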